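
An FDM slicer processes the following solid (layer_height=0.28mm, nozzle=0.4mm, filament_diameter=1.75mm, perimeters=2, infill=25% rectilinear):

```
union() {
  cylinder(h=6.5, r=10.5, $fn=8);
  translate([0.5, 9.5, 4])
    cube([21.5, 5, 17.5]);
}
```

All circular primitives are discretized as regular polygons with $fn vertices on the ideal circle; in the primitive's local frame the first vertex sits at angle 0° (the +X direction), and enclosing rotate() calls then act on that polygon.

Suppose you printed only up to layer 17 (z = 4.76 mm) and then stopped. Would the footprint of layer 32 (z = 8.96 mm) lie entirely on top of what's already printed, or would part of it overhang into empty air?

Compare the two slices. At z = 4.76: the cylinder: section is a regular 8-gon, circumradius r=10.5 (area = (8/2)·10.500²·sin(360°/8) = 311.83 mm²); the cube at (0.5, 9.5) (footprint 21.5×5) is included at this height (area 107.50 mm²); Taking the union: the regions partially overlap — summed areas 419.33 mm² minus the doubly-counted overlap 0.76 mm² gives 418.58 mm² — area = 418.58 mm². At z = 8.96: the cylinder is absent (z outside [0, 6.5]); the 21.5×5 cube at (0.5, 9.5) contributes its full rectangle (area 107.50 mm²); Combining (union): only the 21.5×5 cube at (0.5, 9.5) is present, so the union is just that shape — area = 107.50 mm². Checking containment: the cross-section at z = 8.96 is a subset of the cross-section at z = 4.76.

entirely on top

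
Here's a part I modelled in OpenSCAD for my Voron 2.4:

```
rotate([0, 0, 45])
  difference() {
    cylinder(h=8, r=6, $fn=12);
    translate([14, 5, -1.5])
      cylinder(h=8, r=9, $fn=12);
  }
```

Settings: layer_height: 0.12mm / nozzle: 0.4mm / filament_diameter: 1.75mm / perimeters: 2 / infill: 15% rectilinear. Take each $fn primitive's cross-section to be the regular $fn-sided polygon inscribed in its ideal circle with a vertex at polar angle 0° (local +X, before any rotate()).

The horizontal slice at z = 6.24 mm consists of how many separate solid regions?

At z = 6.24 mm: the r=6 cylinder gives a regular 12-gon of circumradius 6 (constant along its height); the cylinder at (14, 5): section is a regular 12-gon, circumradius r=9; Taking the first minus the rest: starting from the r=6 cylinder, the r=9 cylinder at (14, 5) misses the remaining region (no effect) — 1 connected region; (rotated 45° about Z; rotation is an isometry so areas/perimeters/island counts are preserved). The result has 1 disconnected region.

1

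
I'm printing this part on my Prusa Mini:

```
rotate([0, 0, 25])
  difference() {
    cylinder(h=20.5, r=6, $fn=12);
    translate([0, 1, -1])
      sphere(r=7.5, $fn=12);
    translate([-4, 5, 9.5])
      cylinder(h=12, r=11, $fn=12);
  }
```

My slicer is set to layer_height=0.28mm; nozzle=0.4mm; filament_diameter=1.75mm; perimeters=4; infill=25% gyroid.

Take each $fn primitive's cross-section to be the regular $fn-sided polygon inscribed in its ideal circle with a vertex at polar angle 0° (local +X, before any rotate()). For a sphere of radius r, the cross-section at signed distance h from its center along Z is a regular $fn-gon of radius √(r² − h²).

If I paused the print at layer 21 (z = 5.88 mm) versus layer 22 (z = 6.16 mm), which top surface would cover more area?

Layer 21 (z = 5.88): the r=6 cylinder contributes a regular 12-gon of circumradius 6 (area = (12/2)·6.000²·sin(360°/12) = 108.00 mm²); the sphere at (0, 1): section is a regular 12-gon, circumradius = √(r²−h²) = √(7.5²−6.88²) = 2.986 (area = (12/2)·2.986²·sin(360°/12) = 26.75 mm²); the cylinder at (-4, 5) is not intersected at this z (z outside [9.5, 21.5]); After the difference (first − rest): starting from the r=6 cylinder (108.00 mm²), the r=7.5 sphere at (0, 1) lies wholly inside it (removes its full 26.75 mm² and its 18.55 mm outline becomes a hole wall) — area = 81.25 mm²; (rotated 25° about Z; rotation is an isometry so areas/perimeters/island counts are preserved). So its area = 81.25 mm². Layer 22 (z = 6.16): the cylinder: section is a regular 12-gon, circumradius r=6 (area = (12/2)·6.000²·sin(360°/12) = 108.00 mm²); the r=7.5 sphere at (0, 1) slices to a regular 12-gon of circumradius 2.233 (√(r²−h²) with h=7.16 from center) (area = (12/2)·2.233²·sin(360°/12) = 14.95 mm²); the cylinder at (-4, 5) is absent (z outside [9.5, 21.5]); After the difference (first − rest): starting from the r=6 cylinder (108.00 mm²), the r=7.5 sphere at (0, 1) lies wholly inside it (removes its full 14.95 mm² and its 13.87 mm outline becomes a hole wall) — area = 93.05 mm²; (whole slice rotated 25° about Z — lengths, areas and connectivity unchanged). So its area = 93.05 mm². Layer 22 is larger (93.05 vs 81.25 mm²).

layer 22 (z = 6.16 mm)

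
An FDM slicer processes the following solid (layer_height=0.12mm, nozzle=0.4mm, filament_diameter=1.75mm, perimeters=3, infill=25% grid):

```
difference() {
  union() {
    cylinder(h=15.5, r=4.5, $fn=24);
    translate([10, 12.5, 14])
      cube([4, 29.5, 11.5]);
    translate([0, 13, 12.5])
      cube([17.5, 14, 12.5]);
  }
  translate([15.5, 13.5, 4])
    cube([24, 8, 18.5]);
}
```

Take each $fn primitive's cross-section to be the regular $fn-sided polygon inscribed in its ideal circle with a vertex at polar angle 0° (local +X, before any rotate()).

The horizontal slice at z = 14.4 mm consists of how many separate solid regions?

At z = 14.4 mm: the r=4.5 cylinder contributes a regular 24-gon of circumradius 4.5; the cube at (10, 12.5) (footprint 4×29.5) is included at this height; the cube at (0, 13) is present — its section is the full 17.5×14 rectangle; Merging all regions: the regions partially overlap (shared area 56.00 mm²), so overlapping operands fuse into one piece — 2 connected regions; the 24×8 cube at (15.5, 13.5) contributes its full rectangle; Taking the first minus the rest: starting from the result so far, the 24×8 cube at (15.5, 13.5) partially overlaps it — only the 16.00 mm² overlap (of its 192.00 mm²) is removed, clipping the outline — 2 connected regions. The result has 2 disconnected regions.

2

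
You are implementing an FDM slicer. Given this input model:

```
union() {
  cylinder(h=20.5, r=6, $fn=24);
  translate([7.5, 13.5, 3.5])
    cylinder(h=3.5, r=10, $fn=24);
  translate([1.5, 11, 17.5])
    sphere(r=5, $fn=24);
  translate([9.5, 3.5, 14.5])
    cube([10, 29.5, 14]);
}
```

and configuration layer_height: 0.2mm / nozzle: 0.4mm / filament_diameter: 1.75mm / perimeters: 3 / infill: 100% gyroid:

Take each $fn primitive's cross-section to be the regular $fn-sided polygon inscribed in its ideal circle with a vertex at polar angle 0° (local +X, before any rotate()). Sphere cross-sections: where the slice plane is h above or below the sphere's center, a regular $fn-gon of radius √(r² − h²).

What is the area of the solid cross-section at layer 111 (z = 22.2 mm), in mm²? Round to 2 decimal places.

At z = 22.2 mm: the cylinder does not reach this height (z outside [0, 20.5]); the cylinder at (7.5, 13.5) is absent (z outside [3.5, 7]); the sphere at (1.5, 11): section is a regular 24-gon, circumradius = √(r²−h²) = √(5²−4.7²) = 1.706 (area = (24/2)·1.706²·sin(360°/24) = 9.04 mm²); the 10×29.5 cube at (9.5, 3.5) contributes its full rectangle (area 295.00 mm²); Taking the union: the 2 present regions are separate (no shared area or edge), so areas and boundary lengths simply add and each stays a separate island — area = 304.04 mm². Overall, the cross-section has 2 separate islands. Net area = 304.04 mm².

304.04 mm²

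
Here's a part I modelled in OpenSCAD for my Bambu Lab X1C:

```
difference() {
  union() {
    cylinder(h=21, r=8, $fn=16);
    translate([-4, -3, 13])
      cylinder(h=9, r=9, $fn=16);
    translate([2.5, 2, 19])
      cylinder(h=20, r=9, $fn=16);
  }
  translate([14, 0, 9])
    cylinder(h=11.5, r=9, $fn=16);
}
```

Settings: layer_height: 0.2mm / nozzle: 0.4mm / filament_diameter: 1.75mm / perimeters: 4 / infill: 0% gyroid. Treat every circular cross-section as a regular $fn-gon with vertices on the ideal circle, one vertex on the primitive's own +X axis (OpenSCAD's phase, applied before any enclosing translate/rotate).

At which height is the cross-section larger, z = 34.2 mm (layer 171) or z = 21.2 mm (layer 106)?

Layer 171 (z = 34.2): the cylinder is absent (z outside [0, 21]); the cylinder at (-4, -3) is not intersected at this z (z outside [13, 22]); the r=9 cylinder at (2.5, 2) contributes a regular 16-gon of circumradius 9 (area = (16/2)·9.000²·sin(360°/16) = 247.98 mm²); Combining (union): only the r=9 cylinder at (2.5, 2) is present, so the union is just that shape — area = 247.98 mm²; the cylinder at (14, 0) does not reach this height (z outside [9, 20.5]); Subtracting the remaining from the first: none of the subtracted shapes is present at this height, so that combined region is unchanged — area = 247.98 mm². So its area = 247.98 mm². Layer 106 (z = 21.2): the cylinder does not reach this height (z outside [0, 21]); the r=9 cylinder at (-4, -3) gives a regular 16-gon of circumradius 9 (constant along its height) (area = (16/2)·9.000²·sin(360°/16) = 247.98 mm²); the r=9 cylinder at (2.5, 2) contributes a regular 16-gon of circumradius 9 (area = (16/2)·9.000²·sin(360°/16) = 247.98 mm²); Merging all regions: the regions partially overlap — summed areas 495.96 mm² minus the doubly-counted overlap 107.68 mm² gives 388.27 mm² — area = 388.27 mm²; the cylinder at (14, 0) does not reach this height (z outside [9, 20.5]); Taking the first minus the rest: none of the subtracted shapes is present at this height, so that combined region is unchanged — area = 388.27 mm². So its area = 388.27 mm². Layer 106 is larger (388.27 vs 247.98 mm²).

layer 106 (z = 21.2 mm)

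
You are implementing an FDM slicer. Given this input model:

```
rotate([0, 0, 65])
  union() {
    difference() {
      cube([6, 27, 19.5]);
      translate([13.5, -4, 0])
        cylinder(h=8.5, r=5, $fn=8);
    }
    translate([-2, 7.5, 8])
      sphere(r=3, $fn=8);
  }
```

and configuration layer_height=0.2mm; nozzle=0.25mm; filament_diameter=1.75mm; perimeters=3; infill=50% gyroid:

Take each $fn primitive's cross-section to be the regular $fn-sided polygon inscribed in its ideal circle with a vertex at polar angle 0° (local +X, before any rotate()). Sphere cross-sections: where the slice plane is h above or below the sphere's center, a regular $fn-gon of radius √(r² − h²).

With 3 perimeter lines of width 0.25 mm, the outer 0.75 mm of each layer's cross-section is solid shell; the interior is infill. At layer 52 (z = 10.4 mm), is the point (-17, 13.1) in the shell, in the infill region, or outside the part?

At z = 10.4 mm: the 6×27 cube contributes its full rectangle; the cylinder at (13.5, -4) is absent (z outside [0, 8.5]); Subtracting the remaining from the first: none of the subtracted shapes is present at this height, so the 6×27 cube is unchanged — 1 connected region; the sphere at (-2, 7.5): section is a regular 8-gon, circumradius = √(r²−h²) = √(3²−2.4²) = 1.800; Taking the union: the 2 present regions are separate (no shared area or edge), so areas and boundary lengths simply add and each stays a separate island — 2 connected regions; (whole slice rotated 65° about Z — lengths, areas and connectivity unchanged). Overall, the cross-section has 2 separate islands. Undo the 65° rotation: the query point maps to (4.688, 20.944) in the un-rotated model frame. The nearest boundary edge runs (6.00, 27.00)→(6.00, 0.00); distance from the point to it = 1.31 mm. (Shell/infill is judged within the island containing the point — the largest one.) The point is inside the cross-section and 1.31 mm from the nearest boundary — more than the 0.75 mm shell width (3 × 0.25), so it's in the infill interior.

infill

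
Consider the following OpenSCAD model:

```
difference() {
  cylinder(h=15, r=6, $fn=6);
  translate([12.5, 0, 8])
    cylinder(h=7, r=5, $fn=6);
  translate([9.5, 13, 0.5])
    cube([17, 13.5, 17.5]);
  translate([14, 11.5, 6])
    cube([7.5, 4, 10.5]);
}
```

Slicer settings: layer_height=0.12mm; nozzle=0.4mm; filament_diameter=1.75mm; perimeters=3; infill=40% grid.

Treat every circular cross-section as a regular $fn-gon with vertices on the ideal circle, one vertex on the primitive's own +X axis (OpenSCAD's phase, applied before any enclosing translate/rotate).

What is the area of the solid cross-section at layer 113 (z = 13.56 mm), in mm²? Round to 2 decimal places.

93.53 mm²

At z = 13.56 mm: the cylinder: section is a regular 6-gon, circumradius r=6 (area = (6/2)·6.000²·sin(360°/6) = 93.53 mm²); the r=5 cylinder at (12.5, 0) contributes a regular 6-gon of circumradius 5 (area = (6/2)·5.000²·sin(360°/6) = 64.95 mm²); the 17×13.5 cube at (9.5, 13) contributes its full rectangle (area 229.50 mm²); the cube at (14, 11.5) is present — its section is the full 7.5×4 rectangle (area 30.00 mm²); Taking the first minus the rest: starting from the r=6 cylinder (93.53 mm²), the r=5 cylinder at (12.5, 0) misses the remaining region (no effect); the 17×13.5 cube at (9.5, 13) misses the remaining region (no effect); the 7.5×4 cube at (14, 11.5) misses the remaining region (no effect) — area = 93.53 mm². Overall, the cross-section is a single solid region. Net area = 93.53 mm².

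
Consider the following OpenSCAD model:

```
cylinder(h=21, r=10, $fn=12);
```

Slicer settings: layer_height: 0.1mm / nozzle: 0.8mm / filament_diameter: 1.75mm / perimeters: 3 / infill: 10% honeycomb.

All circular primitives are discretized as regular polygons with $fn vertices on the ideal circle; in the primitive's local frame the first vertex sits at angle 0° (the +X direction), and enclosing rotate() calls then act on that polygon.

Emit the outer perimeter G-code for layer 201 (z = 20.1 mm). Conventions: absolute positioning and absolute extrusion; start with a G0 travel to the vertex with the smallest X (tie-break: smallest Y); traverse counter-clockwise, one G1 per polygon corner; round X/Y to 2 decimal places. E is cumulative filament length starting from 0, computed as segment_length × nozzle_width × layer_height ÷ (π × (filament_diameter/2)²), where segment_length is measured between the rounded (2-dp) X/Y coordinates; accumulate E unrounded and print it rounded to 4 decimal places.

G0 X-10.00 Y0.00 Z20.10
G1 X-8.66 Y-5.00 E0.1722
G1 X-5.00 Y-8.66 E0.3443
G1 X0.00 Y-10.00 E0.5165
G1 X5.00 Y-8.66 E0.6887
G1 X8.66 Y-5.00 E0.8608
G1 X10.00 Y0.00 E1.0330
G1 X8.66 Y5.00 E1.2052
G1 X5.00 Y8.66 E1.3773
G1 X0.00 Y10.00 E1.5495
G1 X-5.00 Y8.66 E1.7217
G1 X-8.66 Y5.00 E1.8938
G1 X-10.00 Y0.00 E2.0660

At z = 20.1 mm: the r=10 cylinder contributes a regular 12-gon of circumradius 10. The outline is a single polygon with 12 vertices. Extrusion per mm of travel: 0.8 × 0.1 / (π × 0.875²) = 0.033260. Accumulating E over each segment gives final E = 2.0660.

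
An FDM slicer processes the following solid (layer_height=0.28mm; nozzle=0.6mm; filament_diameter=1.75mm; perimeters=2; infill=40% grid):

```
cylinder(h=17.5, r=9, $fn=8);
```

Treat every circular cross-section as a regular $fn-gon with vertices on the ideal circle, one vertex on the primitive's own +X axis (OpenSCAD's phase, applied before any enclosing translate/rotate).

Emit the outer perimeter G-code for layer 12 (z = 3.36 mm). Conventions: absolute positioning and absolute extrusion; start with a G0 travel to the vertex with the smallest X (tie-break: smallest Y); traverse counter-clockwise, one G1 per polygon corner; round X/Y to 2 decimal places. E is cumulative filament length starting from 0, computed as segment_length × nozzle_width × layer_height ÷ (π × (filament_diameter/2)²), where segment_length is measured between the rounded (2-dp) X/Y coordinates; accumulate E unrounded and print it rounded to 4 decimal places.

At z = 3.36 mm: the r=9 cylinder contributes a regular 8-gon of circumradius 9. The outline is a single polygon with 8 vertices. Extrusion per mm of travel: 0.6 × 0.28 / (π × 0.875²) = 0.069846. Accumulating E over each segment gives final E = 3.8478.

G0 X-9.00 Y0.00 Z3.36
G1 X-6.36 Y-6.36 E0.4810
G1 X0.00 Y-9.00 E0.9619
G1 X6.36 Y-6.36 E1.4429
G1 X9.00 Y0.00 E1.9239
G1 X6.36 Y6.36 E2.4049
G1 X0.00 Y9.00 E2.8858
G1 X-6.36 Y6.36 E3.3668
G1 X-9.00 Y0.00 E3.8478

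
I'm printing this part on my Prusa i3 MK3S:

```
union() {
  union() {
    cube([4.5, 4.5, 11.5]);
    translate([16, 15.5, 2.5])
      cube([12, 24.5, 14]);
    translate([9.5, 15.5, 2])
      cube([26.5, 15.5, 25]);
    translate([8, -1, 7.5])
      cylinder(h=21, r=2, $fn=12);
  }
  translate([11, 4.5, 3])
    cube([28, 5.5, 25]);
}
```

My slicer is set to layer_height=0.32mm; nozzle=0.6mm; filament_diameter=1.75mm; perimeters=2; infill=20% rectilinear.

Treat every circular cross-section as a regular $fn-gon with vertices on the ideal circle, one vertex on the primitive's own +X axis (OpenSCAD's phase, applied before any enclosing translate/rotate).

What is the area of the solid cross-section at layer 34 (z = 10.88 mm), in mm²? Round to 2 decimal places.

At z = 10.88 mm: the 4.5×4.5 cube contributes its full rectangle (area 20.25 mm²); the 12×24.5 cube at (16, 15.5) contributes its full rectangle (area 294.00 mm²); the cube at (9.5, 15.5) (footprint 26.5×15.5) is included at this height (area 410.75 mm²); the r=2 cylinder at (8, -1) gives a regular 12-gon of circumradius 2 (constant along its height) (area = (12/2)·2.000²·sin(360°/12) = 12.00 mm²); Merging all regions: the regions partially overlap — summed areas 737.00 mm² minus the doubly-counted overlap 186.00 mm² gives 551.00 mm² — area = 551.00 mm²; the 28×5.5 cube at (11, 4.5) contributes its full rectangle (area 154.00 mm²); Combining (union): the 2 present regions are separate (no shared area or edge), so areas and boundary lengths simply add and each stays a separate island — area = 705.00 mm². Overall, the cross-section has 4 separate islands. Net area = 705.00 mm².

705.00 mm²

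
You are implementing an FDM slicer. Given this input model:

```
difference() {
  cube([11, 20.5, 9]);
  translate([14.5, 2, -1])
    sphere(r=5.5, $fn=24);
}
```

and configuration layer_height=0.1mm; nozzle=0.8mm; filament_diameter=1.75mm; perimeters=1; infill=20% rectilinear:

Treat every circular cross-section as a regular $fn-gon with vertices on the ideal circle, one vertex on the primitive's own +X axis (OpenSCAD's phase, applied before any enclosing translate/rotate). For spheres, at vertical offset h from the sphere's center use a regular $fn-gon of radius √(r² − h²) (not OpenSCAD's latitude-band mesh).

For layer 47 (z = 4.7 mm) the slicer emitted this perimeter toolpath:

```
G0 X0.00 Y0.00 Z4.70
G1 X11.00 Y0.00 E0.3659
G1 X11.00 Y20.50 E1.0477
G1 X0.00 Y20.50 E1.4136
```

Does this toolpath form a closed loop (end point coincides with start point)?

Start point (G0): (0.00, 0.00). End point (last G1): the path does not return to the start — open.

no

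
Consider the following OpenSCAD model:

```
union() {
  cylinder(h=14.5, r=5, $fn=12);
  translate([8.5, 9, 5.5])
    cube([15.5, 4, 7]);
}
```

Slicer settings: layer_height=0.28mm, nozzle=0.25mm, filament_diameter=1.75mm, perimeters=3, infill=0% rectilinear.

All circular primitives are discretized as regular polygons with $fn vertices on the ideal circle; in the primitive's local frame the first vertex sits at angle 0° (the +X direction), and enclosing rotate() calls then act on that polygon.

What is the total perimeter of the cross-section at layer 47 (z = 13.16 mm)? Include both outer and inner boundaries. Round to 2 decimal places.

31.06 mm

At z = 13.16 mm: the cylinder: section is a regular 12-gon, circumradius r=5 (perimeter = 2·12·5.000·sin(180°/12) = 31.06 mm); the cube at (8.5, 9) is not intersected at this z (z outside [5.5, 12.5]); Combining (union): only the r=5 cylinder is present, so the union is just that shape — boundary = 31.06 mm. Overall, the cross-section is a single solid region. Total boundary length (outer) = 31.06 mm.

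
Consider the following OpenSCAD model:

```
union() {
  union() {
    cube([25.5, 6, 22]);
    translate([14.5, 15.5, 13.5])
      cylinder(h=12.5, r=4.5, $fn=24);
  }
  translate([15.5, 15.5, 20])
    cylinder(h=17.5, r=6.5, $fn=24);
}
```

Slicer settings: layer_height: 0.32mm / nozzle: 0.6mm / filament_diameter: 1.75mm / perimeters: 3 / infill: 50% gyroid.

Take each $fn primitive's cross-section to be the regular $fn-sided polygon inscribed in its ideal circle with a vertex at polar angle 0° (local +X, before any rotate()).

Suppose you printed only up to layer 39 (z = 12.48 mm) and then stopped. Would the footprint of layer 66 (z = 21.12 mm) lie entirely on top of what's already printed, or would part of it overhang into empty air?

part overhangs

Compare the two slices. At z = 12.48: the cube (footprint 25.5×6) is included at this height (area 153.00 mm²); the cylinder at (14.5, 15.5) is absent (z outside [13.5, 26]); Taking the union: only the 25.5×6 cube is present, so the union is just that shape — area = 153.00 mm²; the cylinder at (15.5, 15.5) is not intersected at this z (z outside [20, 37.5]); Merging all regions: only that combined region is present, so the union is just that shape — area = 153.00 mm². At z = 21.12: the cube is present — its section is the full 25.5×6 rectangle (area 153.00 mm²); the r=4.5 cylinder at (14.5, 15.5) gives a regular 24-gon of circumradius 4.5 (constant along its height) (area = (24/2)·4.500²·sin(360°/24) = 62.89 mm²); Combining (union): the 2 present regions are separate (no shared area or edge), so areas and boundary lengths simply add and each stays a separate island — area = 215.89 mm²; the r=6.5 cylinder at (15.5, 15.5) contributes a regular 24-gon of circumradius 6.5 (area = (24/2)·6.500²·sin(360°/24) = 131.22 mm²); Merging all regions: the regions partially overlap — summed areas 347.11 mm² minus the doubly-counted overlap 62.89 mm² gives 284.22 mm² — area = 284.22 mm². Checking containment: at z = 21.12 the cross-section extends beyond the z = 12.48 cross-section by about 131.22 mm².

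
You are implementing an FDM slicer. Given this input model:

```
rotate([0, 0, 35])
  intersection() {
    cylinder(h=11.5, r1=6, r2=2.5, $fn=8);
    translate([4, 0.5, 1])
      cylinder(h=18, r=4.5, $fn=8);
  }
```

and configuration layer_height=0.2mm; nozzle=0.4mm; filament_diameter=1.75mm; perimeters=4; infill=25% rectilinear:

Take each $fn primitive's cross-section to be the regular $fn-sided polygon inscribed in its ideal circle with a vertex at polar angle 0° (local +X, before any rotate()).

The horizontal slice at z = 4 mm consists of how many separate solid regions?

1

At z = 4 mm: the cone (r1=6→r2=2.5) has section circumradius 4.783 here — a regular 8-gon; the cylinder at (4, 0.5): section is a regular 8-gon, circumradius r=4.5; Taking the intersection: the r=4.5 cylinder at (4, 0.5) partially overlaps the cone; clipping to the common part keeps 26.77 mm² — 1 connected region; (whole slice rotated 35° about Z — lengths, areas and connectivity unchanged). The result has 1 disconnected region.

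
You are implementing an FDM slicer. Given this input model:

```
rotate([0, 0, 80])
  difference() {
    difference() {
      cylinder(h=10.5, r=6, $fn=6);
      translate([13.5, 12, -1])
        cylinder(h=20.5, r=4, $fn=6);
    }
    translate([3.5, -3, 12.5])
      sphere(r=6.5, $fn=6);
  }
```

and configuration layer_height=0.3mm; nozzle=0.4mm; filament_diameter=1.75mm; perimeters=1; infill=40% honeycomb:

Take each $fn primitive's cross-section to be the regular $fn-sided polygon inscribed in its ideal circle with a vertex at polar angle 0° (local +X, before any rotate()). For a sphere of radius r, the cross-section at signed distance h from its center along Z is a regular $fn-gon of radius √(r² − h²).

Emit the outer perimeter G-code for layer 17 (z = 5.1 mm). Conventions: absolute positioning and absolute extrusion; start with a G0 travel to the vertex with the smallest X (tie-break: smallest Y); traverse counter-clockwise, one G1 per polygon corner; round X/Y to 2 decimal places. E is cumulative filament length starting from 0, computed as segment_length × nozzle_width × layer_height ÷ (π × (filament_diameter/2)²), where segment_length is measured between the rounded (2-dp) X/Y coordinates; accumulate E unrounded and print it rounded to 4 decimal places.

At z = 5.1 mm: the r=6 cylinder contributes a regular 6-gon of circumradius 6; the r=4 cylinder at (13.5, 12) contributes a regular 6-gon of circumradius 4; After the difference (first − rest): starting from the r=6 cylinder, the r=4 cylinder at (13.5, 12) misses the remaining region (no effect) — 1 connected region; the sphere at (3.5, -3) is not intersected at this z (|z−center|=7.400 > r=6.5); After the difference (first − rest): none of the subtracted shapes is present at this height, so that combined region is unchanged — 1 connected region; (whole slice rotated 80° about Z — lengths, areas and connectivity unchanged). The outline is a single polygon with 6 vertices. Extrusion per mm of travel: 0.4 × 0.3 / (π × 0.875²) = 0.049890. Accumulating E over each segment gives final E = 1.7967.

G0 X-5.64 Y-2.05 Z5.10
G1 X-1.04 Y-5.91 E0.2996
G1 X4.60 Y-3.86 E0.5990
G1 X5.64 Y2.05 E0.8984
G1 X1.04 Y5.91 E1.1980
G1 X-4.60 Y3.86 E1.4973
G1 X-5.64 Y-2.05 E1.7967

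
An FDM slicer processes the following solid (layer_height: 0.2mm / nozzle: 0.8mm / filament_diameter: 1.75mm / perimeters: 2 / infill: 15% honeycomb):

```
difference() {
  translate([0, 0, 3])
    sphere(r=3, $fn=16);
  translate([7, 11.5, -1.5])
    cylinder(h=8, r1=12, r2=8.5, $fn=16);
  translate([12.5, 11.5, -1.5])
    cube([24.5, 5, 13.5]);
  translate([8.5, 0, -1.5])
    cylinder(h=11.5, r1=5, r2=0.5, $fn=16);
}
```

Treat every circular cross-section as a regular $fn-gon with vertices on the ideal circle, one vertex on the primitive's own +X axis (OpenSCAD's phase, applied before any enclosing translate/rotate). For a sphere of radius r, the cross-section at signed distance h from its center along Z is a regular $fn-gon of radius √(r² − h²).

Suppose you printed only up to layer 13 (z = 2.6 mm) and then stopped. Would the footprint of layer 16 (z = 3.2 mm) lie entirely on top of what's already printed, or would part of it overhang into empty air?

Compare the two slices. At z = 2.6: the r=3 sphere slices to a regular 16-gon of circumradius 2.973 (√(r²−h²) with h=0.4 from center) (area = (16/2)·2.973²·sin(360°/16) = 27.06 mm²); the cone at (7, 11.5) contributes a regular 16-gon of circumradius 10.206 (interpolated between r1=12 and r2=8.5 at t=0.512) (area = (16/2)·10.206²·sin(360°/16) = 318.91 mm²); the cube at (12.5, 11.5) (footprint 24.5×5) is included at this height (area 122.50 mm²); the cone at (8.5, 0) contributes a regular 16-gon of circumradius 3.396 (interpolated between r1=5 and r2=0.5 at t=0.357) (area = (16/2)·3.396²·sin(360°/16) = 35.30 mm²); Subtracting the remaining from the first: starting from the r=3 sphere (27.06 mm²), the cone at (7, 11.5) misses the remaining region (no effect); the 24.5×5 cube at (12.5, 11.5) misses the remaining region (no effect); the cone at (8.5, 0) misses the remaining region (no effect) — area = 27.06 mm². At z = 3.2: the r=3 sphere slices to a regular 16-gon of circumradius 2.993 (√(r²−h²) with h=0.2 from center) (area = (16/2)·2.993²·sin(360°/16) = 27.43 mm²); the cone at (7, 11.5) (r1=12→r2=8.5) has section circumradius 9.944 here — a regular 16-gon (area = (16/2)·9.944²·sin(360°/16) = 302.71 mm²); the cube at (12.5, 11.5) is present — its section is the full 24.5×5 rectangle (area 122.50 mm²); the cone at (8.5, 0) contributes a regular 16-gon of circumradius 3.161 (interpolated between r1=5 and r2=0.5 at t=0.409) (area = (16/2)·3.161²·sin(360°/16) = 30.59 mm²); After the difference (first − rest): starting from the r=3 sphere (27.43 mm²), the cone at (7, 11.5) misses the remaining region (no effect); the 24.5×5 cube at (12.5, 11.5) misses the remaining region (no effect); the cone at (8.5, 0) misses the remaining region (no effect) — area = 27.43 mm². Checking containment: the cross-section at z = 3.2 is a subset of the cross-section at z = 2.6.

entirely on top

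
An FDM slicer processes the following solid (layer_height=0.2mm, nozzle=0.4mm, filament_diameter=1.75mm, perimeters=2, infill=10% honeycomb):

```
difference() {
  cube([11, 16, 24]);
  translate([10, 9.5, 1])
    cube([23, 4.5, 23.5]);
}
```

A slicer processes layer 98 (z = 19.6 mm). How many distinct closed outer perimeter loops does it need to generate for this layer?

At z = 19.6 mm: the cube is present — its section is the full 11×16 rectangle; the cube at (10, 9.5) (footprint 23×4.5) is included at this height; Taking the first minus the rest: starting from the 11×16 cube, the 23×4.5 cube at (10, 9.5) partially overlaps it — only the 4.50 mm² overlap (of its 103.50 mm²) is removed, clipping the outline — 1 connected region. The result has 1 disconnected region.

1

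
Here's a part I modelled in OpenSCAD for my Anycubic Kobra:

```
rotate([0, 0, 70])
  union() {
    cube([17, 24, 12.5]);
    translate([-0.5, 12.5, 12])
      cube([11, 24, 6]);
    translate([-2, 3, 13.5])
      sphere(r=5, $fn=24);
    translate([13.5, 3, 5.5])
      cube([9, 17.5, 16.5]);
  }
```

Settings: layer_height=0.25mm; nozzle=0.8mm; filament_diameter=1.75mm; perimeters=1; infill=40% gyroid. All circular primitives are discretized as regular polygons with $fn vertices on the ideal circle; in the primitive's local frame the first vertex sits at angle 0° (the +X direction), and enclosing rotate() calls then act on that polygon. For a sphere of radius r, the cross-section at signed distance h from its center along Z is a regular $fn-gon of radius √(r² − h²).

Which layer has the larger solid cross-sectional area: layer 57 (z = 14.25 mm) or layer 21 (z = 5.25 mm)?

layer 57 (z = 14.25 mm)

Layer 57 (z = 14.25): the cube is not intersected at this z (z outside [0, 12.5]); the cube at (-0.5, 12.5) is present — its section is the full 11×24 rectangle (area 264.00 mm²); the sphere at (-2, 3): section is a regular 24-gon, circumradius = √(r²−h²) = √(5²−0.75²) = 4.943 (area = (24/2)·4.943²·sin(360°/24) = 75.90 mm²); the cube at (13.5, 3) is present — its section is the full 9×17.5 rectangle (area 157.50 mm²); Merging all regions: the 3 present regions are separate (no shared area or edge), so areas and boundary lengths simply add and each stays a separate island — area = 497.40 mm²; (rotated 70° about Z; rotation is an isometry so areas/perimeters/island counts are preserved). So its area = 497.40 mm². Layer 21 (z = 5.25): the cube is present — its section is the full 17×24 rectangle (area 408.00 mm²); the cube at (-0.5, 12.5) is not intersected at this z (z outside [12, 18]); the sphere at (-2, 3) does not reach this height (|z−center|=8.250 > r=5); the cube at (13.5, 3) is not intersected at this z (z outside [5.5, 22]); Merging all regions: only the 17×24 cube is present, so the union is just that shape — area = 408.00 mm²; (whole slice rotated 70° about Z — lengths, areas and connectivity unchanged). So its area = 408.00 mm². Layer 57 is larger (497.40 vs 408.00 mm²).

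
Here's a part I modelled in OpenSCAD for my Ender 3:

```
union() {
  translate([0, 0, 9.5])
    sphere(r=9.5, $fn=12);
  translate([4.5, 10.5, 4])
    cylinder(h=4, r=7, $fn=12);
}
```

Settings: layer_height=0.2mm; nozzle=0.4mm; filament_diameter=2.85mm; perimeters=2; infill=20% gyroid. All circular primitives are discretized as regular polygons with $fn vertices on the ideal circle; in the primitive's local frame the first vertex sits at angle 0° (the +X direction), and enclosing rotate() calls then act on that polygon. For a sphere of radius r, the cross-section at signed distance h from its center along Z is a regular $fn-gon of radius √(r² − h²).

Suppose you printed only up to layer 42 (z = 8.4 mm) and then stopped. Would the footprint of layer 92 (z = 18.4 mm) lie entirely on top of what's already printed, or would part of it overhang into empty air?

entirely on top

Compare the two slices. At z = 8.4: the sphere: section is a regular 12-gon, circumradius = √(r²−h²) = √(9.5²−1.1²) = 9.436 (area = (12/2)·9.436²·sin(360°/12) = 267.12 mm²); the cylinder at (4.5, 10.5) is absent (z outside [4, 8]); Taking the union: only the r=9.5 sphere is present, so the union is just that shape — area = 267.12 mm². At z = 18.4: the sphere: section is a regular 12-gon, circumradius = √(r²−h²) = √(9.5²−8.9²) = 3.323 (area = (12/2)·3.323²·sin(360°/12) = 33.12 mm²); the cylinder at (4.5, 10.5) is absent (z outside [4, 8]); Taking the union: only the r=9.5 sphere is present, so the union is just that shape — area = 33.12 mm². Checking containment: the cross-section at z = 18.4 is a subset of the cross-section at z = 8.4.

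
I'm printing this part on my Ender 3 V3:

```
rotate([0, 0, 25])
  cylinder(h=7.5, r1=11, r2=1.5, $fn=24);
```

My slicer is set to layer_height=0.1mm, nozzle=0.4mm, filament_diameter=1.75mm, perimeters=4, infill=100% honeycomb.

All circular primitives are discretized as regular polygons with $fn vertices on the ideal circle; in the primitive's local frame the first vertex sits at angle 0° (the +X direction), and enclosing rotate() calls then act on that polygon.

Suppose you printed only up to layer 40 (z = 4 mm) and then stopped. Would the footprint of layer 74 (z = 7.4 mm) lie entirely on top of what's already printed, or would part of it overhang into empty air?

Compare the two slices. At z = 4: the cone contributes a regular 24-gon of circumradius 5.933 (interpolated between r1=11 and r2=1.5 at t=0.533) (area = (24/2)·5.933²·sin(360°/24) = 109.34 mm²); (rotated 25° about Z; rotation is an isometry so areas/perimeters/island counts are preserved). At z = 7.4: the cone (r1=11→r2=1.5) has section circumradius 1.627 here — a regular 24-gon (area = (24/2)·1.627²·sin(360°/24) = 8.22 mm²); (rotated 25° about Z; rotation is an isometry so areas/perimeters/island counts are preserved). Checking containment: the cross-section at z = 7.4 is a subset of the cross-section at z = 4.

entirely on top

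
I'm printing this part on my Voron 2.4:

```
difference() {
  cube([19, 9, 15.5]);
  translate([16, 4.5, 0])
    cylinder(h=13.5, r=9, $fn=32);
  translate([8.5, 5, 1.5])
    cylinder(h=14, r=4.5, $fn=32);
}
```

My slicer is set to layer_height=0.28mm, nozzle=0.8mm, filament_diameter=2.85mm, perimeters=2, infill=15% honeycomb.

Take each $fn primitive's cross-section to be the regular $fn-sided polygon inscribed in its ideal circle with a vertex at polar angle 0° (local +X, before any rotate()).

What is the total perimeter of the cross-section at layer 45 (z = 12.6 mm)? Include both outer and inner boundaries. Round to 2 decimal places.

At z = 12.6 mm: the cube is present — its section is the full 19×9 rectangle (perimeter 56.00 mm); the r=9 cylinder at (16, 4.5) gives a regular 32-gon of circumradius 9 (constant along its height) (perimeter = 2·32·9.000·sin(180°/32) = 56.46 mm); the r=4.5 cylinder at (8.5, 5) gives a regular 32-gon of circumradius 4.5 (constant along its height) (perimeter = 2·32·4.500·sin(180°/32) = 28.23 mm); Subtracting the remaining from the first: starting from the 19×9 cube, the r=9 cylinder at (16, 4.5) partially overlaps it — only the 104.21 mm² overlap (of its 252.84 mm²) is removed, clipping the outline; the r=4.5 cylinder at (8.5, 5) partially overlaps it — only the 21.44 mm² overlap (of its 63.21 mm²) is removed, clipping the outline — boundary = 35.83 mm. Overall, the cross-section is a single solid region. Total boundary length (outer) = 35.83 mm.

35.83 mm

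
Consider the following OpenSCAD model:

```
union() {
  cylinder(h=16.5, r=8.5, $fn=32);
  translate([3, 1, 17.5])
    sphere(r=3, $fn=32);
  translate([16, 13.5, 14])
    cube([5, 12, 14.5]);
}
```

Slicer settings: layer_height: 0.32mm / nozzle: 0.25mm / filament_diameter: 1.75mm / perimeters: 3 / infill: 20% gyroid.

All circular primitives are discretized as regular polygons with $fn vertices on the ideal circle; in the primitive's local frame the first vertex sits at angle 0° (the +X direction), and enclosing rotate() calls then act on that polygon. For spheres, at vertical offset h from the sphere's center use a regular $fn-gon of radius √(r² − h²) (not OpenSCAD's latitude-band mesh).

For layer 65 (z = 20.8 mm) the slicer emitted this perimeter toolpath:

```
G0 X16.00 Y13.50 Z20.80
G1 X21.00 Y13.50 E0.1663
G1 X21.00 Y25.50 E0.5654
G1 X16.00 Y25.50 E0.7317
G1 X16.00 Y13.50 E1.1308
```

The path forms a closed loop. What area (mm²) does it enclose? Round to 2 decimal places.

60.00 mm²

Apply the shoelace formula to the sequence of (X, Y) vertices; enclosed area = 60.00 mm².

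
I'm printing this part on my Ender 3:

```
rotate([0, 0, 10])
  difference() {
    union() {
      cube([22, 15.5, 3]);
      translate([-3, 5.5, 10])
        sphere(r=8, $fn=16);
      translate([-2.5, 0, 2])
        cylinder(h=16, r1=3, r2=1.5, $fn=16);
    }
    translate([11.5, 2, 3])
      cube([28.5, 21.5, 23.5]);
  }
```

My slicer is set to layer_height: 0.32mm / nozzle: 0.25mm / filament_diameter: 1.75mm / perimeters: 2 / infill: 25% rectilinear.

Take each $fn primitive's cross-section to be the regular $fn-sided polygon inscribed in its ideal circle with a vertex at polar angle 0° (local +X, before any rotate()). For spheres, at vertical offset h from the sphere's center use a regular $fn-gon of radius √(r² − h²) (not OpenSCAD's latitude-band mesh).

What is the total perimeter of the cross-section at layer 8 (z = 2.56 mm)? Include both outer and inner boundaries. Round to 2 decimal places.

At z = 2.56 mm: the 22×15.5 cube contributes its full rectangle (perimeter 75.00 mm); the sphere at (-3, 5.5): section is a regular 16-gon, circumradius = √(r²−h²) = √(8²−7.44²) = 2.940 (perimeter = 2·16·2.940·sin(180°/16) = 18.36 mm); the cone at (-2.5, 0) contributes a regular 16-gon of circumradius 2.947 (interpolated between r1=3 and r2=1.5 at t=0.035) (perimeter = 2·16·2.947·sin(180°/16) = 18.40 mm); Taking the union: the regions partially overlap (shared area 0.77 mm²), so the edge portions inside another operand are dropped and the merged outline is re-measured after clipping — boundary = 104.52 mm; the cube at (11.5, 2) does not reach this height (z outside [3, 26.5]); Taking the first minus the rest: none of the subtracted shapes is present at this height, so that combined region is unchanged — boundary = 104.52 mm; (whole slice rotated 10° about Z — lengths, areas and connectivity unchanged). Overall, the cross-section is a single solid region. Total boundary length (outer) = 104.52 mm.

104.52 mm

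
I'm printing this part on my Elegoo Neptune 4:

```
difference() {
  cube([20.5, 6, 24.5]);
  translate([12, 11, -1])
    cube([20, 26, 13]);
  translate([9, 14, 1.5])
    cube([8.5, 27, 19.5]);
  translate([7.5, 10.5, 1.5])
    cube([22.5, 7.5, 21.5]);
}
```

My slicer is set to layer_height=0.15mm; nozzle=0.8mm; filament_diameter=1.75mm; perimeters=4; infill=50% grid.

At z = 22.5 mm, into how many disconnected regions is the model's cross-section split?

1

At z = 22.5 mm: the 20.5×6 cube contributes its full rectangle; the cube at (12, 11) is not intersected at this z (z outside [-1, 12]); the cube at (9, 14) is not intersected at this z (z outside [1.5, 21]); the cube at (7.5, 10.5) (footprint 22.5×7.5) is included at this height; Subtracting the remaining from the first: starting from the 20.5×6 cube, the 22.5×7.5 cube at (7.5, 10.5) misses the remaining region (no effect) — 1 connected region. The result has 1 disconnected region.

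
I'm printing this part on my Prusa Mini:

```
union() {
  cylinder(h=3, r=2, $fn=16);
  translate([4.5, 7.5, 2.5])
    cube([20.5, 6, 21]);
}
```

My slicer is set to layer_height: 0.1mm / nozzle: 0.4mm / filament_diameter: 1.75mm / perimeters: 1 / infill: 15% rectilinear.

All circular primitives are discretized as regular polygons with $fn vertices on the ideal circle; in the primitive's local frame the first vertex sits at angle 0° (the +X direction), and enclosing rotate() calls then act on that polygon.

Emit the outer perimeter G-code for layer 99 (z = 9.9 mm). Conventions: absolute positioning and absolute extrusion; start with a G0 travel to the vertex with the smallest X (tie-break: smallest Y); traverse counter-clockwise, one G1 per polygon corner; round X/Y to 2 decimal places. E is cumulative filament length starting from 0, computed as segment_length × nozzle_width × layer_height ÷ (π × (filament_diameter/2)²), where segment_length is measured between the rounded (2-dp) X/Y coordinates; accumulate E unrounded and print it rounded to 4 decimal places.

G0 X4.50 Y7.50 Z9.90
G1 X25.00 Y7.50 E0.3409
G1 X25.00 Y13.50 E0.4407
G1 X4.50 Y13.50 E0.7816
G1 X4.50 Y7.50 E0.8814

At z = 9.9 mm: the cylinder is absent (z outside [0, 3]); the cube at (4.5, 7.5) is present — its section is the full 20.5×6 rectangle; Combining (union): only the 20.5×6 cube at (4.5, 7.5) is present, so the union is just that shape — 1 connected region. The outline is a single polygon with 4 vertices. Extrusion per mm of travel: 0.4 × 0.1 / (π × 0.875²) = 0.016630. Accumulating E over each segment gives final E = 0.8814.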